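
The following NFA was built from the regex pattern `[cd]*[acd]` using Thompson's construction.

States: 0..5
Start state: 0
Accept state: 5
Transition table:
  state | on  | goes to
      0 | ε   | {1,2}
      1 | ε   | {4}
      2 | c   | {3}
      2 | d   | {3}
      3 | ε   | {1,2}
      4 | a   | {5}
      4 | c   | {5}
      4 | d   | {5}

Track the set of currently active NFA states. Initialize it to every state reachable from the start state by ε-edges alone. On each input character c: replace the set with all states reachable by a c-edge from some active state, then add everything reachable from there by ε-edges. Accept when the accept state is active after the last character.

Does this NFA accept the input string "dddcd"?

initial (ε-close {0}): {0,1,2,4}
'd' @ 1: {1,2,3,4,5}  [accepting]
'd' @ 2: {1,2,3,4,5}  [accepting]
'd' @ 3: {1,2,3,4,5}  [accepting]
'c' @ 4: {1,2,3,4,5}  [accepting]
'd' @ 5: {1,2,3,4,5}  [accepting]
final: {1,2,3,4,5}; accept 5 in set

Answer: ACCEPT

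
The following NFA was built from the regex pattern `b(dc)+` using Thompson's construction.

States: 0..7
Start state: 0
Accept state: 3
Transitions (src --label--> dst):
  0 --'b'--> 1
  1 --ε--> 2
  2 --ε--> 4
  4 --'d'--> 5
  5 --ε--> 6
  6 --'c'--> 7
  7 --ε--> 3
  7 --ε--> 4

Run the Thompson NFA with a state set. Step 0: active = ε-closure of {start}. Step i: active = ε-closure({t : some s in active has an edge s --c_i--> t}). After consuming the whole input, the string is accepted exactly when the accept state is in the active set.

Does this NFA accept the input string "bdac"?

Answer: REJECT

Steps:
initial (ε-close {0}): {0}
'b' @ 1: {1,2,4}
'd' @ 2: {5,6}
'a' @ 3: {}  — no active states
rest 'c' ignored (set empty)
final: {}; accept 3 not in set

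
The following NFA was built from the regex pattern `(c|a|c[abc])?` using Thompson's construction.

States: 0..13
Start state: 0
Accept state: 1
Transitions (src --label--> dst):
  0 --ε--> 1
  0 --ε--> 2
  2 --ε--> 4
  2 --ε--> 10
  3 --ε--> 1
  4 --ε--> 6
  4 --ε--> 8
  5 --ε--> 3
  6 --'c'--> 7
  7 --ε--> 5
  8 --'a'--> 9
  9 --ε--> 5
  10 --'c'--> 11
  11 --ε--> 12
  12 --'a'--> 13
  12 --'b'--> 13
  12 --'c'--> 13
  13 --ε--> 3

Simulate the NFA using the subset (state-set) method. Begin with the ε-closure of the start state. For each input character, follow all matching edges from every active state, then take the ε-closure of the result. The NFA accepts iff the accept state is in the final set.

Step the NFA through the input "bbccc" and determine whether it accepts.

Answer: REJECT

Derivation:
initial (ε-close {0}): {0,1,2,4,6,8,10}
'b' @ 1: {}  — no active states
rest 'bccc' ignored (set empty)
after full input: {}  (accept=1 not in)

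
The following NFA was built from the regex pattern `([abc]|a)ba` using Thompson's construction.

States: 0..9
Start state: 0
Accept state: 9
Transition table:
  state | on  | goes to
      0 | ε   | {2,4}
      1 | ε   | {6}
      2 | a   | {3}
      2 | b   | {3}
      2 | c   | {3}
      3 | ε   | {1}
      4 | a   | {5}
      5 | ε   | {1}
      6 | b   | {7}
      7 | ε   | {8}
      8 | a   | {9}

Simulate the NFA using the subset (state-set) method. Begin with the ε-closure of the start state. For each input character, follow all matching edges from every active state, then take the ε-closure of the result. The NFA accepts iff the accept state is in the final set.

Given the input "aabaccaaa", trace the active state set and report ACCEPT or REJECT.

Answer: REJECT

Derivation:
start: ε-closure({0}) = {0,2,4}
'a' @ 1: {1,3,5,6}
'a' @ 2: {}  — state set empty
rest 'baccaaa' ignored (set empty)
after full input: {}  (accept=9 not in)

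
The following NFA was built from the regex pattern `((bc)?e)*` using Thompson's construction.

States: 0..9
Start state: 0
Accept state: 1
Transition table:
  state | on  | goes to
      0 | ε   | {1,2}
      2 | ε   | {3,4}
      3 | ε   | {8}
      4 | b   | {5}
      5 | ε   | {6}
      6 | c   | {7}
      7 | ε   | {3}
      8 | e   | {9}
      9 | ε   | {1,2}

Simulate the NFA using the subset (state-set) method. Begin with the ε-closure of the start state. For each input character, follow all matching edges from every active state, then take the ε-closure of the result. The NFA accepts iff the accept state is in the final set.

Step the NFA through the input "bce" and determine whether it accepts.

initial (ε-close {0}): {0,1,2,3,4,8}
'b' @ 1: {5,6}
'c' @ 2: {3,7,8}
'e' @ 3: {1,2,3,4,8,9}  [accepting]
after full input: {1,2,3,4,8,9}  (accept=1 in)

Answer: ACCEPT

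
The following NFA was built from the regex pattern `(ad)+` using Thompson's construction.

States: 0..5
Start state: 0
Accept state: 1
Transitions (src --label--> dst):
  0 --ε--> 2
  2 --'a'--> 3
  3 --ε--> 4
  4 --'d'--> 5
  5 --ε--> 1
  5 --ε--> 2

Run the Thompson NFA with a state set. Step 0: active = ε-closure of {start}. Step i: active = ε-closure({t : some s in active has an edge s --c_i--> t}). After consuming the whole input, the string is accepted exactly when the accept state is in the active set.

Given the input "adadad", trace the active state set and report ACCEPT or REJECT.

Answer: ACCEPT

Trace:
initial (ε-close {0}): {0,2}
'a' @ 1: {3,4}
'd' @ 2: {1,2,5}  [accepting]
'a' @ 3: {3,4}
'd' @ 4: {1,2,5}  [accepting]
'a' @ 5: {3,4}
'd' @ 6: {1,2,5}  [accepting]
after full input: {1,2,5}  (accept=1 in)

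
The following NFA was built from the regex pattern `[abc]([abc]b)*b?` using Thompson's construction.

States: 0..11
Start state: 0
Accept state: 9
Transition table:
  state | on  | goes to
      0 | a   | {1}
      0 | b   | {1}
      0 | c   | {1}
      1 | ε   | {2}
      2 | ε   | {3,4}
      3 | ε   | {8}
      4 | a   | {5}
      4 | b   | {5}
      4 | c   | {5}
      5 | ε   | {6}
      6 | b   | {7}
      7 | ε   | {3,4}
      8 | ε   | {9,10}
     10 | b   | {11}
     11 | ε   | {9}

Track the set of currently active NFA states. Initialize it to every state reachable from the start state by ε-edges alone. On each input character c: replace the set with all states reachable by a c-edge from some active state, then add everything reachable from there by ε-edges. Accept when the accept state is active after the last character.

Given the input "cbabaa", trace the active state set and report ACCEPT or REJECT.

Answer: REJECT

Trace:
start: ε-closure({0}) = {0}
'c' @ 1: {1,2,3,4,8,9,10}  (accept∈set)
'b' @ 2: {5,6,9,11}  (accept∈set)
'a' @ 3: {}  — dead — no transitions
rest 'baa' ignored (set empty)
after full input: {}  (accept=9 not in)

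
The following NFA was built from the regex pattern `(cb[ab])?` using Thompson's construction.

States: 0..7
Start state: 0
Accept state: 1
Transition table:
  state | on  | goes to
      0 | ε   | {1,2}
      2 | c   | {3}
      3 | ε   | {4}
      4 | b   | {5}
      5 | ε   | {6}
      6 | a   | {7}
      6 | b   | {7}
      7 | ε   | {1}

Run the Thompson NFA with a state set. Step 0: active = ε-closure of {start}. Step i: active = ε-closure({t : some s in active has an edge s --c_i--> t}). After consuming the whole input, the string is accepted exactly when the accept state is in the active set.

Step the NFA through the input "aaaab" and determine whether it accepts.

S₀ = ε-closure({0}) = {0,1,2}
'a' @ 1: {}  — no active states
rest 'aaab' ignored (set empty)
end set {} — state 1 not in

Answer: REJECT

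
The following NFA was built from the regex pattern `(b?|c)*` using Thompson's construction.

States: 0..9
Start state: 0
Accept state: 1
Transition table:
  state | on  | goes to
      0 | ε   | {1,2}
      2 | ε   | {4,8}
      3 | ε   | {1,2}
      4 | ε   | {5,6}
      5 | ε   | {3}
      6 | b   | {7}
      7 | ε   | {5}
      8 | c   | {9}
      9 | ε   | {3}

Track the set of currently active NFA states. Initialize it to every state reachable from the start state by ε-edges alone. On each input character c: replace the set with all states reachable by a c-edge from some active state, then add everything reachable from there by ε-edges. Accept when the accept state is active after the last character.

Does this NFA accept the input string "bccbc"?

initial (ε-close {0}): {0,1,2,3,4,5,6,8}
'b' @ 1: {1,2,3,4,5,6,7,8}  ✓accept
'c' @ 2: {1,2,3,4,5,6,8,9}  ✓accept
'c' @ 3: {1,2,3,4,5,6,8,9}  ✓accept
'b' @ 4: {1,2,3,4,5,6,7,8}  ✓accept
'c' @ 5: {1,2,3,4,5,6,8,9}  ✓accept
after full input: {1,2,3,4,5,6,8,9}  (accept=1 in)

Answer: ACCEPT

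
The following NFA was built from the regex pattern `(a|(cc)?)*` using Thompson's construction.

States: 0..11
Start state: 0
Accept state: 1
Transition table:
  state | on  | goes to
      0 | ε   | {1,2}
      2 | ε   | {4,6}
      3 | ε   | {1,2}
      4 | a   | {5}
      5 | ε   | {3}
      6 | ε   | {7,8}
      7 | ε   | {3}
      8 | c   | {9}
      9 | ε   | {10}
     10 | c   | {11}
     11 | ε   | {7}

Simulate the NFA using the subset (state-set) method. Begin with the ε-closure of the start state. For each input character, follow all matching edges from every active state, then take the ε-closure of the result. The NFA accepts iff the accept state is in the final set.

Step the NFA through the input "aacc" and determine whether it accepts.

initial (ε-close {0}): {0,1,2,3,4,6,7,8}
'a' @ 1: {1,2,3,4,5,6,7,8}  [accepting]
'a' @ 2: {1,2,3,4,5,6,7,8}  [accepting]
'c' @ 3: {9,10}
'c' @ 4: {1,2,3,4,6,7,8,11}  [accepting]
after full input: {1,2,3,4,6,7,8,11}  (accept=1 in)

Answer: ACCEPT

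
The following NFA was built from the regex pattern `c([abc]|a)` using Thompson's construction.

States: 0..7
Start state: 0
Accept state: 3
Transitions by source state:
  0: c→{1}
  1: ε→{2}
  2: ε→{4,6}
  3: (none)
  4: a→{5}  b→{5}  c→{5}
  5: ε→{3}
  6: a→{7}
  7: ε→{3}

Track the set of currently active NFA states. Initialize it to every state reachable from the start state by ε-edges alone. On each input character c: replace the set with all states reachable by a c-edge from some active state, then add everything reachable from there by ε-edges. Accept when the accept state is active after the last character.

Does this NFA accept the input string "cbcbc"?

Answer: REJECT

Derivation:
initial (ε-close {0}): {0}
'c' @ 1: {1,2,4,6}
'b' @ 2: {3,5}  [accepting]
'c' @ 3: {}  — dead — no transitions
rest 'bc' ignored (set empty)
end set {} — state 3 not in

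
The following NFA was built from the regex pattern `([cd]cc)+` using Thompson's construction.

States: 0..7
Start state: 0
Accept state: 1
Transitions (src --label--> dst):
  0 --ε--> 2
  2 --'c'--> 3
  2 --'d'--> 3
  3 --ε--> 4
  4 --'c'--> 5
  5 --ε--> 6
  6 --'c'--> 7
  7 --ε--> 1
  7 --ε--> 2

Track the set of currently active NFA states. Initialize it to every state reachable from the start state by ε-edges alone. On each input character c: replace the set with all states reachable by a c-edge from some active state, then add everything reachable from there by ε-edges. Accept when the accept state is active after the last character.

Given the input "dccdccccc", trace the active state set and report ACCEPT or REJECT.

initial (ε-close {0}): {0,2}
'd' @ 1: {3,4}
'c' @ 2: {5,6}
'c' @ 3: {1,2,7}  ✓accept
'd' @ 4: {3,4}
'c' @ 5: {5,6}
'c' @ 6: {1,2,7}  ✓accept
'c' @ 7: {3,4}
'c' @ 8: {5,6}
'c' @ 9: {1,2,7}  ✓accept
final: {1,2,7}; accept 1 in set

Answer: ACCEPT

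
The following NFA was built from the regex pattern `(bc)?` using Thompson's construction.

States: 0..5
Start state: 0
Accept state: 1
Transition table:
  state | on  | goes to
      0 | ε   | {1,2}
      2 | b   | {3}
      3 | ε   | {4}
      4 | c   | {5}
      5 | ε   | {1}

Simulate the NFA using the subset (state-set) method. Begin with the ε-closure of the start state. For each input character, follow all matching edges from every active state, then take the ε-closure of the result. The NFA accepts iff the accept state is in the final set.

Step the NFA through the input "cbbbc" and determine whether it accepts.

initial (ε-close {0}): {0,1,2}
'c' @ 1: {}  — no active states
rest 'bbbc' ignored (set empty)
after full input: {}  (accept=1 not in)

Answer: REJECT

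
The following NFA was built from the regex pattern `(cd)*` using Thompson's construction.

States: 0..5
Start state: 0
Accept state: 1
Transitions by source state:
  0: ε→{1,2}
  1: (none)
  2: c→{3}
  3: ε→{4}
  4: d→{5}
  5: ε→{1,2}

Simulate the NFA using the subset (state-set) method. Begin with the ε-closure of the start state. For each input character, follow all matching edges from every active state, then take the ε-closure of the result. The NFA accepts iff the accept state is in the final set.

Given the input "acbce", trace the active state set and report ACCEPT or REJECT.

S₀ = ε-closure({0}) = {0,1,2}
'a' @ 1: {}  — dead — no transitions
rest 'cbce' ignored (set empty)
end set {} — state 1 not in

Answer: REJECT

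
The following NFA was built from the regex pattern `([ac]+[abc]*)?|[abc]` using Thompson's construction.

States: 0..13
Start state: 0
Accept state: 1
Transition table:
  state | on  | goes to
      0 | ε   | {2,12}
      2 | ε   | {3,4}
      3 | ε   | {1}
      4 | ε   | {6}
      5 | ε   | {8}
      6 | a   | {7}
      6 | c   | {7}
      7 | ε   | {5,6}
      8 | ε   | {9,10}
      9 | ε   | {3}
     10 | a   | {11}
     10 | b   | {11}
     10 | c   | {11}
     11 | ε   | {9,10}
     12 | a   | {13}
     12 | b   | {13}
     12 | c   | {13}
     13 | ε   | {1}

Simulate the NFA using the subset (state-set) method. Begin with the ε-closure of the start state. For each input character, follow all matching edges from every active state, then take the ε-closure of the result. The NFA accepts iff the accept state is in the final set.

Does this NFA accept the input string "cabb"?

Answer: ACCEPT

Derivation:
S₀ = ε-closure({0}) = {0,1,2,3,4,6,12}
'c' @ 1: {1,3,5,6,7,8,9,10,13}  (accept∈set)
'a' @ 2: {1,3,5,6,7,8,9,10,11}  (accept∈set)
'b' @ 3: {1,3,9,10,11}  (accept∈set)
'b' @ 4: {1,3,9,10,11}  (accept∈set)
after full input: {1,3,9,10,11}  (accept=1 in)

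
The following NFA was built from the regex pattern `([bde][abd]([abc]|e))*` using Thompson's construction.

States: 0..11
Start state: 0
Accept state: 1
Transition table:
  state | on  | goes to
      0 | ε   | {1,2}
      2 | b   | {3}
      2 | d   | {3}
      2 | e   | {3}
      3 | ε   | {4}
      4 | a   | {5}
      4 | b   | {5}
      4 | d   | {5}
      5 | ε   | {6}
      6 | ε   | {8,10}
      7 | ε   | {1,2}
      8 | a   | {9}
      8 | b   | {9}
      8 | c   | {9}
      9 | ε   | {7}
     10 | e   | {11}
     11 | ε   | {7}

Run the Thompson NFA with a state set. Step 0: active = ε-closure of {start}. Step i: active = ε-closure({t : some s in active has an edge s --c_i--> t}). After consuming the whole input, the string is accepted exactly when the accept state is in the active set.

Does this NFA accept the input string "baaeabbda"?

start: ε-closure({0}) = {0,1,2}
'b' @ 1: {3,4}
'a' @ 2: {5,6,8,10}
'a' @ 3: {1,2,7,9}  (accept∈set)
'e' @ 4: {3,4}
'a' @ 5: {5,6,8,10}
'b' @ 6: {1,2,7,9}  (accept∈set)
'b' @ 7: {3,4}
'd' @ 8: {5,6,8,10}
'a' @ 9: {1,2,7,9}  (accept∈set)
after full input: {1,2,7,9}  (accept=1 in)

Answer: ACCEPT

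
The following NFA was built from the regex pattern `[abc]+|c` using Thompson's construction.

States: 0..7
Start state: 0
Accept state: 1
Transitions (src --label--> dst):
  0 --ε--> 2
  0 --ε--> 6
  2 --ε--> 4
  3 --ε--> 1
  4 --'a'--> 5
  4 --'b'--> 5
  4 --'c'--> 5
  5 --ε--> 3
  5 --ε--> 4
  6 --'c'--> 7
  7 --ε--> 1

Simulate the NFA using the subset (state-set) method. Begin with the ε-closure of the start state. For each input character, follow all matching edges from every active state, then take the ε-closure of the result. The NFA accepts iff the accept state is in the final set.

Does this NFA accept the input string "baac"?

initial (ε-close {0}): {0,2,4,6}
'b' @ 1: {1,3,4,5}  (accept∈set)
'a' @ 2: {1,3,4,5}  (accept∈set)
'a' @ 3: {1,3,4,5}  (accept∈set)
'c' @ 4: {1,3,4,5}  (accept∈set)
after full input: {1,3,4,5}  (accept=1 in)

Answer: ACCEPT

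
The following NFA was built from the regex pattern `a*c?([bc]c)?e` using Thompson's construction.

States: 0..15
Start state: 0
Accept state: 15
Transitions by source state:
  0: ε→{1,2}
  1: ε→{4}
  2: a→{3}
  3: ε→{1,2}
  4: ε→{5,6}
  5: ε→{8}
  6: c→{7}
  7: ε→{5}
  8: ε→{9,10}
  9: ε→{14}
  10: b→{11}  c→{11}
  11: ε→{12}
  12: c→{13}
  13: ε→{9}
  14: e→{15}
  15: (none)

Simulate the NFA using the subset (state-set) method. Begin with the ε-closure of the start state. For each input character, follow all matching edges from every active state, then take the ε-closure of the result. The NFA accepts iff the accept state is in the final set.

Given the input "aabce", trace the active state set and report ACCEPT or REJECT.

S₀ = ε-closure({0}) = {0,1,2,4,5,6,8,9,10,14}
'a' @ 1: {1,2,3,4,5,6,8,9,10,14}
'a' @ 2: {1,2,3,4,5,6,8,9,10,14}
'b' @ 3: {11,12}
'c' @ 4: {9,13,14}
'e' @ 5: {15}  (accept∈set)
final: {15}; accept 15 in set

Answer: ACCEPT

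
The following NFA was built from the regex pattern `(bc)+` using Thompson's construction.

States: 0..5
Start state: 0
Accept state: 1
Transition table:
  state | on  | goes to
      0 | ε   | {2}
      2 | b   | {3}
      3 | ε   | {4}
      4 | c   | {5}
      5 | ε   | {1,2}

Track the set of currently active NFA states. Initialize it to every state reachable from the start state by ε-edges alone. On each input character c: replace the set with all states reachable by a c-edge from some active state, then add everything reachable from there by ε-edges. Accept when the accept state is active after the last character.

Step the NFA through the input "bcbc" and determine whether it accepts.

S₀ = ε-closure({0}) = {0,2}
'b' @ 1: {3,4}
'c' @ 2: {1,2,5}  (accept∈set)
'b' @ 3: {3,4}
'c' @ 4: {1,2,5}  (accept∈set)
end set {1,2,5} — state 1 in

Answer: ACCEPT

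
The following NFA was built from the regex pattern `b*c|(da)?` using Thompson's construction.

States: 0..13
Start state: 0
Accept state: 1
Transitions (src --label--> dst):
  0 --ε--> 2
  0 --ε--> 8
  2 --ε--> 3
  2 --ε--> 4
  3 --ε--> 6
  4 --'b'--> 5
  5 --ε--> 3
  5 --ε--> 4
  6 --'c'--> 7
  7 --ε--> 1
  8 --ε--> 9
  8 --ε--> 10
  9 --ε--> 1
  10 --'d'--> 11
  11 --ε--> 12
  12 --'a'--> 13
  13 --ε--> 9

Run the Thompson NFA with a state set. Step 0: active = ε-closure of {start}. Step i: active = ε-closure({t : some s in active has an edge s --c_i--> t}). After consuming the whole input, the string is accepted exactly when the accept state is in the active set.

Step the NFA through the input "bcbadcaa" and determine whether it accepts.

Answer: REJECT

Derivation:
S₀ = ε-closure({0}) = {0,1,2,3,4,6,8,9,10}
'b' @ 1: {3,4,5,6}
'c' @ 2: {1,7}  [accepting]
'b' @ 3: {}  — dead — no transitions
rest 'adcaa' ignored (set empty)
final: {}; accept 1 not in set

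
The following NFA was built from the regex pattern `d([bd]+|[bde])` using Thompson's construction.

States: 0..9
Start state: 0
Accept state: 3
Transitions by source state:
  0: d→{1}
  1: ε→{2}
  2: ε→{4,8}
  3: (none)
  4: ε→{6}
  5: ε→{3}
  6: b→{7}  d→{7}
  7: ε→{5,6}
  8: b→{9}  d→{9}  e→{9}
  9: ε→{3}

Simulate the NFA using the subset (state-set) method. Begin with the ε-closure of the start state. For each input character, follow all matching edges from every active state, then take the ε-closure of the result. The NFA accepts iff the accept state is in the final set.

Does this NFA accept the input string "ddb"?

start: ε-closure({0}) = {0}
'd' @ 1: {1,2,4,6,8}
'd' @ 2: {3,5,6,7,9}  [accepting]
'b' @ 3: {3,5,6,7}  [accepting]
end set {3,5,6,7} — state 3 in

Answer: ACCEPT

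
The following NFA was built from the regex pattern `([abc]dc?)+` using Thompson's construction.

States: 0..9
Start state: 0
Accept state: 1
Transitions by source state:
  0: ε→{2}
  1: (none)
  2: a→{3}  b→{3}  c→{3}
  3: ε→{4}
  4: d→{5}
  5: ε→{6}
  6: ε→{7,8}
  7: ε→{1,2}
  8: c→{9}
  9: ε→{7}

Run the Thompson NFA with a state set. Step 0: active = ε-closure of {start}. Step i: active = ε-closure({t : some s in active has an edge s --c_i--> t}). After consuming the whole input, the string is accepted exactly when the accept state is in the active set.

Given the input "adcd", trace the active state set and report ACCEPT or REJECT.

start: ε-closure({0}) = {0,2}
'a' @ 1: {3,4}
'd' @ 2: {1,2,5,6,7,8}  (accept∈set)
'c' @ 3: {1,2,3,4,7,9}  (accept∈set)
'd' @ 4: {1,2,5,6,7,8}  (accept∈set)
after full input: {1,2,5,6,7,8}  (accept=1 in)

Answer: ACCEPT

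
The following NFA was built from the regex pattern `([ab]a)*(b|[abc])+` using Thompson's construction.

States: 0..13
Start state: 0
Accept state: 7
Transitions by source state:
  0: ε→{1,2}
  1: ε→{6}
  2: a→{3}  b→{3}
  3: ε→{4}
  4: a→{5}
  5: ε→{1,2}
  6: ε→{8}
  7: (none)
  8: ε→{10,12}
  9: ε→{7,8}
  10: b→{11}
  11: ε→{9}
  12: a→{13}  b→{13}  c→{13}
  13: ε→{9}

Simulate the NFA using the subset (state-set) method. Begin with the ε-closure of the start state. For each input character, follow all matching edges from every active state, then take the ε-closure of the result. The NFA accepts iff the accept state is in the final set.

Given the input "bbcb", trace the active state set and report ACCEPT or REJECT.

initial (ε-close {0}): {0,1,2,6,8,10,12}
'b' @ 1: {3,4,7,8,9,10,11,12,13}  [accepting]
'b' @ 2: {7,8,9,10,11,12,13}  [accepting]
'c' @ 3: {7,8,9,10,12,13}  [accepting]
'b' @ 4: {7,8,9,10,11,12,13}  [accepting]
after full input: {7,8,9,10,11,12,13}  (accept=7 in)

Answer: ACCEPT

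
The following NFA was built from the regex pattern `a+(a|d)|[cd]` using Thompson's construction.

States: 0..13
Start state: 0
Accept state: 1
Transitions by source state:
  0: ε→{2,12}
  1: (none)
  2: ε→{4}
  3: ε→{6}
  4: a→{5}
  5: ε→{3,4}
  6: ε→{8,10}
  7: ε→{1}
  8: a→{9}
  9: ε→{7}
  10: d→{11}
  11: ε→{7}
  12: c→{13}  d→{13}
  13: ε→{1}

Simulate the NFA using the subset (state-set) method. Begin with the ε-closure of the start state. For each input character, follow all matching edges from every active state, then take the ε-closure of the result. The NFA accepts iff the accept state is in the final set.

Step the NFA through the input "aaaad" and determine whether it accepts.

initial (ε-close {0}): {0,2,4,12}
'a' @ 1: {3,4,5,6,8,10}
'a' @ 2: {1,3,4,5,6,7,8,9,10}  (accept∈set)
'a' @ 3: {1,3,4,5,6,7,8,9,10}  (accept∈set)
'a' @ 4: {1,3,4,5,6,7,8,9,10}  (accept∈set)
'd' @ 5: {1,7,11}  (accept∈set)
final: {1,7,11}; accept 1 in set

Answer: ACCEPT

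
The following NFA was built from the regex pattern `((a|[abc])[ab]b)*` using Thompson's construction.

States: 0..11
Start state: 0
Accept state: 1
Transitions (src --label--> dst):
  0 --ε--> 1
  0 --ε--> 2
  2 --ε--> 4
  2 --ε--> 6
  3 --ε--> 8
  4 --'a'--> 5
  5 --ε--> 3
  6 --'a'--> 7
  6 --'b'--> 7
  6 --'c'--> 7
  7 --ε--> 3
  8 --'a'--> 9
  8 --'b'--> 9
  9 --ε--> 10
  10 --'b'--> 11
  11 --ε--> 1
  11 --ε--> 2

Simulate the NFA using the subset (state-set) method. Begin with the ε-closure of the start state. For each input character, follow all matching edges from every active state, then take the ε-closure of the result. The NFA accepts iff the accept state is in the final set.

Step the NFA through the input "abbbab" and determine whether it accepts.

Answer: ACCEPT

Steps:
start: ε-closure({0}) = {0,1,2,4,6}
'a' @ 1: {3,5,7,8}
'b' @ 2: {9,10}
'b' @ 3: {1,2,4,6,11}  ✓accept
'b' @ 4: {3,7,8}
'a' @ 5: {9,10}
'b' @ 6: {1,2,4,6,11}  ✓accept
end set {1,2,4,6,11} — state 1 in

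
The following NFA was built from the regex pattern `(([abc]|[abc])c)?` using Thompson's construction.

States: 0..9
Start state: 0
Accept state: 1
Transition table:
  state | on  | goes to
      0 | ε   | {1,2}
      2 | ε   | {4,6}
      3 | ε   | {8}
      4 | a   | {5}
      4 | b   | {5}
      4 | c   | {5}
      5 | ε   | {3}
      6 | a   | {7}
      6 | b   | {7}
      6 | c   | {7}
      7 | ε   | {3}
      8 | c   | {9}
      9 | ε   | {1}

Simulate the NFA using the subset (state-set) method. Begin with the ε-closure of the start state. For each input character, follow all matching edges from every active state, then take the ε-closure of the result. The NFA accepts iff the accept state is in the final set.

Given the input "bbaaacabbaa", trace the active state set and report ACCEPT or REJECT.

Answer: REJECT

Steps:
start: ε-closure({0}) = {0,1,2,4,6}
'b' @ 1: {3,5,7,8}
'b' @ 2: {}  — state set empty
rest 'aaacabbaa' ignored (set empty)
end set {} — state 1 not in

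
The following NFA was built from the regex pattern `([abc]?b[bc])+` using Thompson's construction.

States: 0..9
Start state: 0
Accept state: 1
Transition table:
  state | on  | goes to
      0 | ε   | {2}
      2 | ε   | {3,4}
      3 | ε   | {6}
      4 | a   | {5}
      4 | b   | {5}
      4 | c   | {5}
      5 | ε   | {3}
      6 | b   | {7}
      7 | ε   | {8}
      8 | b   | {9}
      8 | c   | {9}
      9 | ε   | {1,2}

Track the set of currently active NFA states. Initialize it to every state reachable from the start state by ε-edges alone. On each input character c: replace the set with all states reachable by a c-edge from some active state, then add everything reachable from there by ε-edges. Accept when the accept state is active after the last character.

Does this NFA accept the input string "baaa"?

Answer: REJECT

Derivation:
initial (ε-close {0}): {0,2,3,4,6}
'b' @ 1: {3,5,6,7,8}
'a' @ 2: {}  — no active states
rest 'aa' ignored (set empty)
end set {} — state 1 not in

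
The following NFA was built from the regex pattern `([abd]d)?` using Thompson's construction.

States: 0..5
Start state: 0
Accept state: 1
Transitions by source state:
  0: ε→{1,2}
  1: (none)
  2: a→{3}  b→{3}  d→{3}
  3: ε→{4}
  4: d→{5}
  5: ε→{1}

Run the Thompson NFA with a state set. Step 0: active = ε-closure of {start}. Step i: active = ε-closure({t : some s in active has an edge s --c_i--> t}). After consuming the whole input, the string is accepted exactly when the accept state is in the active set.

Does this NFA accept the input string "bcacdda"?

S₀ = ε-closure({0}) = {0,1,2}
'b' @ 1: {3,4}
'c' @ 2: {}  — no active states
rest 'acdda' ignored (set empty)
end set {} — state 1 not in

Answer: REJECT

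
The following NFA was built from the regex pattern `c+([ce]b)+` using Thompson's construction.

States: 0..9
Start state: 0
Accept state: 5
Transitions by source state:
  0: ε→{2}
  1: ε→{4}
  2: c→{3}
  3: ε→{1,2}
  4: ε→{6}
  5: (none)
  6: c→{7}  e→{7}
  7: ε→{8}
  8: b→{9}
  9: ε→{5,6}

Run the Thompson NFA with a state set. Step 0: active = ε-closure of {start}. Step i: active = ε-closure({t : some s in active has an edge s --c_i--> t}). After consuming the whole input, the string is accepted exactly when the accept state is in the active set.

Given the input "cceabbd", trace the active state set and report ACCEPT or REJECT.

S₀ = ε-closure({0}) = {0,2}
'c' @ 1: {1,2,3,4,6}
'c' @ 2: {1,2,3,4,6,7,8}
'e' @ 3: {7,8}
'a' @ 4: {}  — no active states
rest 'bbd' ignored (set empty)
after full input: {}  (accept=5 not in)

Answer: REJECT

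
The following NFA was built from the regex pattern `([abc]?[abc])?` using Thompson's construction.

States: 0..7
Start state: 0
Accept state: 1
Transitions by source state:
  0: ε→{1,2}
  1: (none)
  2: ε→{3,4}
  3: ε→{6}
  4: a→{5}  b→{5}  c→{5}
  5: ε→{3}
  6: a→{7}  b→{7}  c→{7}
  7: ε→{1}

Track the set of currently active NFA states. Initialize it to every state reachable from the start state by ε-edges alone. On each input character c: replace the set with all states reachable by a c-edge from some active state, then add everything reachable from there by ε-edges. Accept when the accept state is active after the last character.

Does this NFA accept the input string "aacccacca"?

start: ε-closure({0}) = {0,1,2,3,4,6}
'a' @ 1: {1,3,5,6,7}  [accepting]
'a' @ 2: {1,7}  [accepting]
'c' @ 3: {}  — no active states
rest 'ccacca' ignored (set empty)
after full input: {}  (accept=1 not in)

Answer: REJECT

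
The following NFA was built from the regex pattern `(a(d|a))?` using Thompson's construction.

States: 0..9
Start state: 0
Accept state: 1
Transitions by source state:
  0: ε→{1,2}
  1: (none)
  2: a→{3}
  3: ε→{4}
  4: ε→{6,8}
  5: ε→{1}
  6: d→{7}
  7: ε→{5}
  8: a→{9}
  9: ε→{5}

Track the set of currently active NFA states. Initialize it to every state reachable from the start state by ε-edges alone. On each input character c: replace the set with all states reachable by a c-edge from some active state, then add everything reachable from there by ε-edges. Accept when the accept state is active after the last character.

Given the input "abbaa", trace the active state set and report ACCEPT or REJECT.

Answer: REJECT

Steps:
start: ε-closure({0}) = {0,1,2}
'a' @ 1: {3,4,6,8}
'b' @ 2: {}  — no active states
rest 'baa' ignored (set empty)
end set {} — state 1 not in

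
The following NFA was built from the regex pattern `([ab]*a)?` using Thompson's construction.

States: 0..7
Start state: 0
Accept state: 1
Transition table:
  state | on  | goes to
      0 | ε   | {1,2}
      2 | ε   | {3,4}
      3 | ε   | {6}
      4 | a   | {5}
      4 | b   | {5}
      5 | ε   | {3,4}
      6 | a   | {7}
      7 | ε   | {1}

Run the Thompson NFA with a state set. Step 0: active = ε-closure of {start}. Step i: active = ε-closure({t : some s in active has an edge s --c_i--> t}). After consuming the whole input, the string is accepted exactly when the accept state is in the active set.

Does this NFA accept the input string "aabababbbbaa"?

S₀ = ε-closure({0}) = {0,1,2,3,4,6}
'a' @ 1: {1,3,4,5,6,7}  (accept∈set)
'a' @ 2: {1,3,4,5,6,7}  (accept∈set)
'b' @ 3: {3,4,5,6}
'a' @ 4: {1,3,4,5,6,7}  (accept∈set)
'b' @ 5: {3,4,5,6}
'a' @ 6: {1,3,4,5,6,7}  (accept∈set)
'b' @ 7: {3,4,5,6}
'b' @ 8: {3,4,5,6}
'b' @ 9: {3,4,5,6}
'b' @ 10: {3,4,5,6}
'a' @ 11: {1,3,4,5,6,7}  (accept∈set)
'a' @ 12: {1,3,4,5,6,7}  (accept∈set)
final: {1,3,4,5,6,7}; accept 1 in set

Answer: ACCEPT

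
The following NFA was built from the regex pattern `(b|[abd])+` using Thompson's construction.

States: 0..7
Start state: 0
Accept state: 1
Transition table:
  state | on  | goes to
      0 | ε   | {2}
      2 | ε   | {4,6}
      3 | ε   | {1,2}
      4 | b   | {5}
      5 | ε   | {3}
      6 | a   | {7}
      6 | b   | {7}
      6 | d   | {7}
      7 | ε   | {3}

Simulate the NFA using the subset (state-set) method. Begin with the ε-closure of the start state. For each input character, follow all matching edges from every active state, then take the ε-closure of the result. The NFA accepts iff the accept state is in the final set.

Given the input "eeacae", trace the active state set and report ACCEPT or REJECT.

S₀ = ε-closure({0}) = {0,2,4,6}
'e' @ 1: {}  — no active states
rest 'eacae' ignored (set empty)
end set {} — state 1 not in

Answer: REJECT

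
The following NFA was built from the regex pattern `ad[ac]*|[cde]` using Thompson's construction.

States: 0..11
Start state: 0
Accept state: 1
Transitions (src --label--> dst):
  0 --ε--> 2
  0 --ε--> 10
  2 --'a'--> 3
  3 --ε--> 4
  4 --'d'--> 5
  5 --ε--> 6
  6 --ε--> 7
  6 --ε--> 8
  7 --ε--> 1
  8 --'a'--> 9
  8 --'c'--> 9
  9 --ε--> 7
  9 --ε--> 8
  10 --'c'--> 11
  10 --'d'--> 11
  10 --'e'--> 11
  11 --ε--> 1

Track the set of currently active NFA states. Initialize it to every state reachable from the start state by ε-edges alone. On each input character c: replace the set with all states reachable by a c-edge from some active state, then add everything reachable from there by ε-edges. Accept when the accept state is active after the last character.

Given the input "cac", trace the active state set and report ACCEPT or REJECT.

initial (ε-close {0}): {0,2,10}
'c' @ 1: {1,11}  [accepting]
'a' @ 2: {}  — state set empty
rest 'c' ignored (set empty)
after full input: {}  (accept=1 not in)

Answer: REJECT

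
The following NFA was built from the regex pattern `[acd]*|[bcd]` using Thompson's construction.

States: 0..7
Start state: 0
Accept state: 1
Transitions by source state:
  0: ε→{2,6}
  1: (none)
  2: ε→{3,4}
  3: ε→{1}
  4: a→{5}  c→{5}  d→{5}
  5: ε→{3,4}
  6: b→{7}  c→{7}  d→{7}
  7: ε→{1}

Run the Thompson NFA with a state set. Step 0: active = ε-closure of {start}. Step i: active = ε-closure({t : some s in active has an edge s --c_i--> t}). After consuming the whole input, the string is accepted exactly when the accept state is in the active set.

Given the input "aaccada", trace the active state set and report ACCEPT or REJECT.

S₀ = ε-closure({0}) = {0,1,2,3,4,6}
'a' @ 1: {1,3,4,5}  [accepting]
'a' @ 2: {1,3,4,5}  [accepting]
'c' @ 3: {1,3,4,5}  [accepting]
'c' @ 4: {1,3,4,5}  [accepting]
'a' @ 5: {1,3,4,5}  [accepting]
'd' @ 6: {1,3,4,5}  [accepting]
'a' @ 7: {1,3,4,5}  [accepting]
after full input: {1,3,4,5}  (accept=1 in)

Answer: ACCEPT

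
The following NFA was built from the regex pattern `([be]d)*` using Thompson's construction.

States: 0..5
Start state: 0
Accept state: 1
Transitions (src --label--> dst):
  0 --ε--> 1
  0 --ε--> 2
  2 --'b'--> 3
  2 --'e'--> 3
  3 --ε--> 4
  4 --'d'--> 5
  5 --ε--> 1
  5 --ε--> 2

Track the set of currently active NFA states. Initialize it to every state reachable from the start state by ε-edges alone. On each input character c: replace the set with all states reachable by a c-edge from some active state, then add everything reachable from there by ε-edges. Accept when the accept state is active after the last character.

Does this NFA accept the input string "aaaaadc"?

start: ε-closure({0}) = {0,1,2}
'a' @ 1: {}  — no active states
rest 'aaaadc' ignored (set empty)
final: {}; accept 1 not in set

Answer: REJECT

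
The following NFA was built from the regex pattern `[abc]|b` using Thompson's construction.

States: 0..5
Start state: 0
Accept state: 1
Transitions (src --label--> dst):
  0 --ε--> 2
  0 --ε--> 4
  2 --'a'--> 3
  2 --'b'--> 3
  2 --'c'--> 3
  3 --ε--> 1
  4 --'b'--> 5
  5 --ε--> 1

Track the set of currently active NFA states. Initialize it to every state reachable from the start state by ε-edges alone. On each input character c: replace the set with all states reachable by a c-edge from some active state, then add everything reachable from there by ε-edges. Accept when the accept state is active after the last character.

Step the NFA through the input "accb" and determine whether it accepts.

Answer: REJECT

Trace:
initial (ε-close {0}): {0,2,4}
'a' @ 1: {1,3}  (accept∈set)
'c' @ 2: {}  — dead — no transitions
rest 'cb' ignored (set empty)
after full input: {}  (accept=1 not in)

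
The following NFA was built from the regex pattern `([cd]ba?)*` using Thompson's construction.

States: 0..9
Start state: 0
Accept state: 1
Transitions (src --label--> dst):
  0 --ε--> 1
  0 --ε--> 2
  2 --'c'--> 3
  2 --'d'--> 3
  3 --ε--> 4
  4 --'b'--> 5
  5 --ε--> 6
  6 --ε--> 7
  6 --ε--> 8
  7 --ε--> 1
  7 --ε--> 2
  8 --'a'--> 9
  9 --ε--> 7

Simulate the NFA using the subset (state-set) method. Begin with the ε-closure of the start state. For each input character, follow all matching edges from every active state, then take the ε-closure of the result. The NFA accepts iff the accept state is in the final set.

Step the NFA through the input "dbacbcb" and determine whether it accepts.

initial (ε-close {0}): {0,1,2}
'd' @ 1: {3,4}
'b' @ 2: {1,2,5,6,7,8}  (accept∈set)
'a' @ 3: {1,2,7,9}  (accept∈set)
'c' @ 4: {3,4}
'b' @ 5: {1,2,5,6,7,8}  (accept∈set)
'c' @ 6: {3,4}
'b' @ 7: {1,2,5,6,7,8}  (accept∈set)
end set {1,2,5,6,7,8} — state 1 in

Answer: ACCEPT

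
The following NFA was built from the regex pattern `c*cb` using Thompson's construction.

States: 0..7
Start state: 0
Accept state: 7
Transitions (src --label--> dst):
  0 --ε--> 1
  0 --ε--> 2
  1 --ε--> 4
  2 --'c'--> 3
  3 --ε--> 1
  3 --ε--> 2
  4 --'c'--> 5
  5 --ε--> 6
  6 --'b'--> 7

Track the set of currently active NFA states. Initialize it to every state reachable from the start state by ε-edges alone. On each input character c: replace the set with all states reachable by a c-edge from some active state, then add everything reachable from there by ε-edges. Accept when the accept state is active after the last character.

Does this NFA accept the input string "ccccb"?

Answer: ACCEPT

Steps:
start: ε-closure({0}) = {0,1,2,4}
'c' @ 1: {1,2,3,4,5,6}
'c' @ 2: {1,2,3,4,5,6}
'c' @ 3: {1,2,3,4,5,6}
'c' @ 4: {1,2,3,4,5,6}
'b' @ 5: {7}  [accepting]
final: {7}; accept 7 in set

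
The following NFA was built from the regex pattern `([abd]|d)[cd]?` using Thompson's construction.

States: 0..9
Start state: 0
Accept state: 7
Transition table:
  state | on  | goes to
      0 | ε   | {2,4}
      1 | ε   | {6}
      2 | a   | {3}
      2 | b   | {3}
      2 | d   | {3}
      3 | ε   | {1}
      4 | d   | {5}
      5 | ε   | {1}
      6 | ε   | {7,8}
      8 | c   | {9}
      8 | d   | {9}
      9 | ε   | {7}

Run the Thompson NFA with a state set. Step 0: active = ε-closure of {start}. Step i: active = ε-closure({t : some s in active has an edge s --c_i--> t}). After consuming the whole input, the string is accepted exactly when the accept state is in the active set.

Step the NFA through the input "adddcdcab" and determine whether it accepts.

Answer: REJECT

Derivation:
initial (ε-close {0}): {0,2,4}
'a' @ 1: {1,3,6,7,8}  ✓accept
'd' @ 2: {7,9}  ✓accept
'd' @ 3: {}  — no active states
rest 'dcdcab' ignored (set empty)
end set {} — state 7 not in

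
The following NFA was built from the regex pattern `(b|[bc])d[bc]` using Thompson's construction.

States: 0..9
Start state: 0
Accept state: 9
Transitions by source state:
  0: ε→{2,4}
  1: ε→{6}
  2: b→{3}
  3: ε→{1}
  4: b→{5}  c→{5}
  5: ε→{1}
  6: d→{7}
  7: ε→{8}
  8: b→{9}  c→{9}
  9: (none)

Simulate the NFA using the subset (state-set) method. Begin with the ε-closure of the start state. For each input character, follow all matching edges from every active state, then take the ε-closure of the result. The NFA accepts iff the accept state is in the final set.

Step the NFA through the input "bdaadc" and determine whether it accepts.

S₀ = ε-closure({0}) = {0,2,4}
'b' @ 1: {1,3,5,6}
'd' @ 2: {7,8}
'a' @ 3: {}  — dead — no transitions
rest 'adc' ignored (set empty)
end set {} — state 9 not in

Answer: REJECT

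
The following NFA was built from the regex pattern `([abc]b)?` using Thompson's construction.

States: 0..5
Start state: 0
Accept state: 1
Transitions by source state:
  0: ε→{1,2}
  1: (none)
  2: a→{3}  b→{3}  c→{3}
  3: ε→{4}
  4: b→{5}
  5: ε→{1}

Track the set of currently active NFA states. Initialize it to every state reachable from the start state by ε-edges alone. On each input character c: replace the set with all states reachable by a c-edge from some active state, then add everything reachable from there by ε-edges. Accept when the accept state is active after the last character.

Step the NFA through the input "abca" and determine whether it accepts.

Answer: REJECT

Steps:
initial (ε-close {0}): {0,1,2}
'a' @ 1: {3,4}
'b' @ 2: {1,5}  [accepting]
'c' @ 3: {}  — no active states
rest 'a' ignored (set empty)
end set {} — state 1 not in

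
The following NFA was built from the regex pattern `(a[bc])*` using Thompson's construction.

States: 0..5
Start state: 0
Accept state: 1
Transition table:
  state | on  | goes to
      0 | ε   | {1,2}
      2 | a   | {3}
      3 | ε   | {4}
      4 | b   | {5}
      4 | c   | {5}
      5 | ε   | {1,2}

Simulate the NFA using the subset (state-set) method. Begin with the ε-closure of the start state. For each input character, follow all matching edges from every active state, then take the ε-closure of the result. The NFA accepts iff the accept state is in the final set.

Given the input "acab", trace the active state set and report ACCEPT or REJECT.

Answer: ACCEPT

Derivation:
start: ε-closure({0}) = {0,1,2}
'a' @ 1: {3,4}
'c' @ 2: {1,2,5}  [accepting]
'a' @ 3: {3,4}
'b' @ 4: {1,2,5}  [accepting]
after full input: {1,2,5}  (accept=1 in)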